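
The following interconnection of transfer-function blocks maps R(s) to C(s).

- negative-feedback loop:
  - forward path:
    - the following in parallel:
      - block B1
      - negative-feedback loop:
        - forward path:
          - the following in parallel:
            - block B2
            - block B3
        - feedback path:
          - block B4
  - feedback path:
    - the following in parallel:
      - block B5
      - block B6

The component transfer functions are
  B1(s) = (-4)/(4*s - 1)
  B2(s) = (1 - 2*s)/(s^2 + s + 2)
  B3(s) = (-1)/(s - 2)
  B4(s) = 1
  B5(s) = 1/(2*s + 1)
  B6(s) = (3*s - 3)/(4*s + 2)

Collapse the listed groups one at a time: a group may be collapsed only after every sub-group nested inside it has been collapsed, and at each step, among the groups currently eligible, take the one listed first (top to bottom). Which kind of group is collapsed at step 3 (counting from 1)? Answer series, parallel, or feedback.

Step 1 - sum the parallel branches B2, B3
Step 2 - apply the feedback formula to (B2+B3), B4
Step 3 - reduce the parallel group B1, [(B2+B3)/(1+(B2+B3)*B4)]
Step 4 - reduce the parallel group B5, B6
Step 5 - collapse the loop ((B1+[(B2+B3)/(1+(B2+B3)*B4)]) forward, (B5+B6) return)
The group at step 3 is a parallel group.

Final answer: parallel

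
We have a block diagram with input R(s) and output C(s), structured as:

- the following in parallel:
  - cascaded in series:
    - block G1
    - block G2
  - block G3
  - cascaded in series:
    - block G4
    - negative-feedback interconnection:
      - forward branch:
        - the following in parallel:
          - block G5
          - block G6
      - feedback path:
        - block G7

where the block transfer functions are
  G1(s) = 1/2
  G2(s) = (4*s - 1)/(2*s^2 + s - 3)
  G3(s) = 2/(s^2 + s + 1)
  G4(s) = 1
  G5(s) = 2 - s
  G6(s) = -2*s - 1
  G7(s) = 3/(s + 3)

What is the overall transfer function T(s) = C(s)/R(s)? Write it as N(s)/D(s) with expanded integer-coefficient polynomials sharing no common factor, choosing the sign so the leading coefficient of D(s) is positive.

The answer is (6*s^6 + 25*s^5 + 34*s^4 + 17*s^3 - 30*s^2 - 91*s + 48)/(16*s^5 + 12*s^4 - 18*s^3 - 16*s^2 - 12*s + 18).

Reasoning:
1. combine G1, G2 in series gives (4*s - 1)/(4*s^2 + 2*s - 6)
2. sum the parallel branches G5, G6 gives 1 - 3*s
3. apply the feedback formula to (G5+G6), G7 gives (3*s^2 + 8*s - 3)/(8*s - 6)
4. series reduction of G4, [(G5+G6)/(1+(G5+G6)*G7)] gives (3*s^2 + 8*s - 3)/(8*s - 6)
5. reduce the parallel group (G1*G2), G3, (G4*[(G5+G6)/(1+(G5+G6)*G7)]); the result is T(s) itself (integer coefficients, no common factor, positive leading denominator coefficient)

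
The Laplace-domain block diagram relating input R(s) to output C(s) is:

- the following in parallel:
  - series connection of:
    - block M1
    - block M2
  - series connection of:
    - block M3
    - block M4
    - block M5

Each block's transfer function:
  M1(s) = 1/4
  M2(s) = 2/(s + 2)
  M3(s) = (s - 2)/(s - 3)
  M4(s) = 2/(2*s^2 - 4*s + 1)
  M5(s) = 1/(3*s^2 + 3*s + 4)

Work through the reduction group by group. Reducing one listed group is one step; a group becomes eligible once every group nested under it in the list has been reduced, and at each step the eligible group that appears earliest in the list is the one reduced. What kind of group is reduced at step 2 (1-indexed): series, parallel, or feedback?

1. series reduction of M1, M2
2. reduce the series chain M3, M4, M5
3. sum the parallel branches (M1*M2), (M3*M4*M5)
Step 2 collapses a series group.

Answer: series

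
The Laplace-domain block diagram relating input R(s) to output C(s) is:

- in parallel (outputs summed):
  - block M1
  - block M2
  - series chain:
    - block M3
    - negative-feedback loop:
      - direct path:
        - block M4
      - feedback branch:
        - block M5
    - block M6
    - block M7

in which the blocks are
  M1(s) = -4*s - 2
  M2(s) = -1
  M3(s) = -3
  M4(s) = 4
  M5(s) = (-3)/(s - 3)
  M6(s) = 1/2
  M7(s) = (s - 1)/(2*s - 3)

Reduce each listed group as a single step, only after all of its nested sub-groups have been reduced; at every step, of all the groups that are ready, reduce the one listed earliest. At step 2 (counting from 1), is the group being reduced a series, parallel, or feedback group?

Step 1: apply the feedback formula to M4, M5
Step 2: series reduction of M3, [M4/(1+M4*M5)], M6, M7
Step 3: reduce the parallel group M1, M2, (M3*[M4/(1+M4*M5)]*M6*M7)
Step 2: series.

Final answer: series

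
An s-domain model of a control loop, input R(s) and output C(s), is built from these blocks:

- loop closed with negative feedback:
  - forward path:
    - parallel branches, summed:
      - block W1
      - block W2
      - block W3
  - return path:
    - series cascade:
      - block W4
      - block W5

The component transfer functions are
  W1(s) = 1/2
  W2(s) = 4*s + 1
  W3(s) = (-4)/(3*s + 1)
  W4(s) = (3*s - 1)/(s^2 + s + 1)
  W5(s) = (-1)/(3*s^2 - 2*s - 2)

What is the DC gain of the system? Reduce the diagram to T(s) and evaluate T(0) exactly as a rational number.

(1) add W1, W2, W3 (parallel), giving (24*s^2 + 17*s - 5)/(6*s + 2)
(2) combine W4, W5 in series, giving (1 - 3*s)/(3*s^4 + s^3 - s^2 - 4*s - 2)
(3) feedback reduction of (W1+W2+W3), (W4*W5), giving (72*s^6 + 75*s^5 - 22*s^4 - 118*s^3 - 111*s^2 - 14*s + 10)/(18*s^5 + 12*s^4 - 76*s^3 - 53*s^2 + 12*s - 9)
That last expression is T(s); at s = 0 only the constant terms survive, so T(0) = 10/(-9) = -10/9.

Final answer: -10/9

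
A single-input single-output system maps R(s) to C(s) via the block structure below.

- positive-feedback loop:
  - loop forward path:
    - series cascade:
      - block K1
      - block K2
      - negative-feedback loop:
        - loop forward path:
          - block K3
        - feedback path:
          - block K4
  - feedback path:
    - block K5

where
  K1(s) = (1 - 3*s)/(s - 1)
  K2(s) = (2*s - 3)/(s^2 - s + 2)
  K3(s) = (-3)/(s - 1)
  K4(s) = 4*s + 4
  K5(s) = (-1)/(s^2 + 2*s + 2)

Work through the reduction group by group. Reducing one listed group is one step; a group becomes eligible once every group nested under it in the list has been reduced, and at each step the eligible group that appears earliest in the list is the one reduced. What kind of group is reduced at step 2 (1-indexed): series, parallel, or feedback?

The answer is series.

Reasoning:
[1] apply the feedback formula to K3, K4
[2] series reduction of K1, K2, [K3/(1+K3*K4)]
[3] collapse the loop ((K1*K2*[K3/(1+K3*K4)]) forward, K5 return)
Step 2 collapses a series group.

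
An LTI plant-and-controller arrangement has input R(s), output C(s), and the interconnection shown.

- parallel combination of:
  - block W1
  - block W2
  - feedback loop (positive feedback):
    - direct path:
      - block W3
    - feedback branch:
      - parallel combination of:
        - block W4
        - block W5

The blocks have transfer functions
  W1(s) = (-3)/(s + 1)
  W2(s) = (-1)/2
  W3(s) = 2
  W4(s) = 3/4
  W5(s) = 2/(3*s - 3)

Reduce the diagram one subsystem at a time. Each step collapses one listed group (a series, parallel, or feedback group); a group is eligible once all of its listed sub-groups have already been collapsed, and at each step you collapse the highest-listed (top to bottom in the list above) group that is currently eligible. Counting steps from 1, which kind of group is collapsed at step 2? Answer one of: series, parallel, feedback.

Answer: feedback

Working:
1. combine W4, W5 in parallel
2. feedback reduction of W3, (W4+W5)
3. sum the parallel branches W1, W2, [W3/(1-W3*(W4+W5))]
So the answer for step 2 is feedback.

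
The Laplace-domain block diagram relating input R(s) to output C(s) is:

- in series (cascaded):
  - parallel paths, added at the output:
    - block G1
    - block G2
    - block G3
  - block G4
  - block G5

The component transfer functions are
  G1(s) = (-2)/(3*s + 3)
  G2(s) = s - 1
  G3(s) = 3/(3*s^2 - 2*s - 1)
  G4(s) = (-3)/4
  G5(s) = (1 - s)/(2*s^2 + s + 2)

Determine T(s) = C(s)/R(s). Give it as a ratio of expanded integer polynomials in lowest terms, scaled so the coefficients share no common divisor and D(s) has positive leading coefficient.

Step 1 - sum the parallel branches G1, G2, G3 = (9*s^4 - 6*s^3 - 18*s^2 + 19*s + 14)/(9*s^3 + 3*s^2 - 9*s - 3)
Step 2 - cascade (G1+G2+G3), G4, G5 - this is the overall T(s), already in the required normalized form

Answer: (9*s^4 - 6*s^3 - 18*s^2 + 19*s + 14)/(24*s^4 + 44*s^3 + 48*s^2 + 36*s + 8)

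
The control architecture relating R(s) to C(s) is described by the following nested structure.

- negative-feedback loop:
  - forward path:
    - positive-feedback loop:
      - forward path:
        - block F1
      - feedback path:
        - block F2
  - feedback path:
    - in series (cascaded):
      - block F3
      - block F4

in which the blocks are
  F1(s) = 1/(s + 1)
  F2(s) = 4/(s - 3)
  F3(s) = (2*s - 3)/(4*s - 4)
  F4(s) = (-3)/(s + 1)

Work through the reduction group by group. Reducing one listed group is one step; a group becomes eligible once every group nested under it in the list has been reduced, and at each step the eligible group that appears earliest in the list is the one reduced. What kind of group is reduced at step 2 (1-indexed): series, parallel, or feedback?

Step 1 - reduce the feedback loop with forward F1 and return F2
Step 2 - cascade F3, F4
Step 3 - apply the feedback formula to [F1/(1-F1*F2)], (F3*F4)
The group at step 2 is a series group.

Final answer: series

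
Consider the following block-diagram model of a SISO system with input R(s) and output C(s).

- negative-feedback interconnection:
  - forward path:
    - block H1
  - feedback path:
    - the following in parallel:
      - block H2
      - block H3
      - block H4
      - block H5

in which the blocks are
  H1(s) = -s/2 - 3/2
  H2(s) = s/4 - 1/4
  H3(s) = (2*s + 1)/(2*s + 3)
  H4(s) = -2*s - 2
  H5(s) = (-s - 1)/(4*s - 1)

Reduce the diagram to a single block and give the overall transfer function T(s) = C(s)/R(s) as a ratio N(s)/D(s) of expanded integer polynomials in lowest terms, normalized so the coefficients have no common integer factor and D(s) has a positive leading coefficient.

First reduce the diagram to T(s).

1. parallel reduction of H2, H3, H4, H5; result (-56*s^3 - 118*s^2 - 81*s + 11)/(32*s^2 + 40*s - 12)
2. apply the feedback formula to H1, (H2+H3+H4+H5), giving the overall T(s)

Answer: (-32*s^3 - 136*s^2 - 108*s + 36)/(56*s^4 + 286*s^3 + 499*s^2 + 312*s - 57)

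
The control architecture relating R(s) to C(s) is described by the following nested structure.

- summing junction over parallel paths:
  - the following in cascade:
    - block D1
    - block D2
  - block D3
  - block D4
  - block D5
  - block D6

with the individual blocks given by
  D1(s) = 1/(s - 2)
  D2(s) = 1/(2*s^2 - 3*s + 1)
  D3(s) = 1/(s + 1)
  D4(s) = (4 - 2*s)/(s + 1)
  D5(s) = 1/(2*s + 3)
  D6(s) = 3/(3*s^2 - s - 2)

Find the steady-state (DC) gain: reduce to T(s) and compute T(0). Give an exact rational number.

1. series reduction of D1, D2 = 1/(2*s^3 - 7*s^2 + 7*s - 2)
2. parallel reduction of (D1*D2), D3, D4, D5, D6 = (-24*s^6 + 98*s^5 - 5*s^4 - 263*s^3 + 142*s^2 + 112*s - 40)/(12*s^6 - 4*s^5 - 53*s^4 + 53*s^2 + 4*s - 12)
DC gain: substitute s = 0 into T(s) from step 2: T(0) = -40/(-12) = 10/3.

Therefore the answer is 10/3.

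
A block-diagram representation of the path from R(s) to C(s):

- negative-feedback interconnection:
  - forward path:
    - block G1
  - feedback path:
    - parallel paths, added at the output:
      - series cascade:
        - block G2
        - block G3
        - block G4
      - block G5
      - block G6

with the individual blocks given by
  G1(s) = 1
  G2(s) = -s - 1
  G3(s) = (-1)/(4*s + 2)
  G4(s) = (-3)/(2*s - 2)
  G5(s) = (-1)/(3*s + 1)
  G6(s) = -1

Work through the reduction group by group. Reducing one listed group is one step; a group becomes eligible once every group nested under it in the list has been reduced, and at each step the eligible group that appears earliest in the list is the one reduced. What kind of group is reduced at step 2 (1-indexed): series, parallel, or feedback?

Answer: parallel

Working:
[1] series reduction of G2, G3, G4
[2] parallel reduction of (G2*G3*G4), G5, G6
[3] reduce the feedback loop with forward G1 and return ((G2*G3*G4)+G5+G6)
So the answer for step 2 is parallel.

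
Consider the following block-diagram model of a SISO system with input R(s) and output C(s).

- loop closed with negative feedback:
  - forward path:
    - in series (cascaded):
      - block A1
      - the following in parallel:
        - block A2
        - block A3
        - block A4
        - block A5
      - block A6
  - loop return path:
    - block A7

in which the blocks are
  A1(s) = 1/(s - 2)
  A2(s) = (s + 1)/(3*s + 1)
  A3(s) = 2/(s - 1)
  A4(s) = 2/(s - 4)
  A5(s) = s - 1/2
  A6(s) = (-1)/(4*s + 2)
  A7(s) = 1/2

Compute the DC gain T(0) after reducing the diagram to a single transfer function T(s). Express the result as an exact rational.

Step 1. reduce the parallel group A2, A3, A4, A5 gives (6*s^4 - 29*s^3 + 44*s^2 - 53*s - 16)/(6*s^3 - 28*s^2 + 14*s + 8)
Step 2. multiply A1, (A2+A3+A4+A5), A6 (series) gives (-6*s^4 + 29*s^3 - 44*s^2 + 53*s + 16)/(24*s^5 - 148*s^4 + 200*s^3 + 60*s^2 - 104*s - 32)
Step 3. reduce the feedback loop with forward (A1*(A2+A3+A4+A5)*A6) and return A7 gives (-12*s^4 + 58*s^3 - 88*s^2 + 106*s + 32)/(48*s^5 - 302*s^4 + 429*s^3 + 76*s^2 - 155*s - 48)
Evaluating the step-3 result (the overall T(s)) at s = 0 gives T(0) = 32/(-48) = -2/3.

Answer: -2/3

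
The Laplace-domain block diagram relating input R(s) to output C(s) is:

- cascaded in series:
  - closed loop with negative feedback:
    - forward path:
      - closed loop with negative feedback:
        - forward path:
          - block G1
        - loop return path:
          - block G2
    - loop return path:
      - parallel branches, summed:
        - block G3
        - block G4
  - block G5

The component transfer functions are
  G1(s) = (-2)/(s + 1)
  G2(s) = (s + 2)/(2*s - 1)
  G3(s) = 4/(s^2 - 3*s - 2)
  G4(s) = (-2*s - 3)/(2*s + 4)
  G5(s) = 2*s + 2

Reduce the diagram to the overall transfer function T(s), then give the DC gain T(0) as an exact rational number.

Answer: -8/21

Working:
[1] apply the feedback formula to G1, G2 -> (2 - 4*s)/(2*s^2 - s - 5)
[2] sum the parallel branches G3, G4 -> (-2*s^3 + 3*s^2 + 21*s + 22)/(2*s^3 - 2*s^2 - 16*s - 8)
[3] collapse the loop ([G1/(1+G1*G2)] forward, (G3+G4) return) -> (-4*s^4 + 6*s^3 + 30*s^2 - 8)/(2*s^5 + s^4 - 28*s^3 - 34*s^2 + 21*s + 42)
[4] multiply [[G1/(1+G1*G2)]/(1+[G1/(1+G1*G2)]*(G3+G4))], G5 (series) -> (-8*s^5 + 4*s^4 + 72*s^3 + 60*s^2 - 16*s - 16)/(2*s^5 + s^4 - 28*s^3 - 34*s^2 + 21*s + 42)
DC gain: substitute s = 0 into T(s) from step 4: T(0) = -16/42 = -8/21.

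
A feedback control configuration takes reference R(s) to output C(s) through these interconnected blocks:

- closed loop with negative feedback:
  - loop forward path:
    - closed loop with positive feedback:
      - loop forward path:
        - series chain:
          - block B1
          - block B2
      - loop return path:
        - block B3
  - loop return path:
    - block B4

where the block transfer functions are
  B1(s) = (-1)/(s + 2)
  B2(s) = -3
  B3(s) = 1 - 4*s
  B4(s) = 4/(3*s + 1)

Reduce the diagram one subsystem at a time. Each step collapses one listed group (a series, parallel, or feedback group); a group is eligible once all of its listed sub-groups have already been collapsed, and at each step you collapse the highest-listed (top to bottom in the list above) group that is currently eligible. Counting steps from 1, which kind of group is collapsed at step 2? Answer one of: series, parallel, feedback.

1. reduce the series chain B1, B2
2. reduce the feedback loop with forward (B1*B2) and return B3
3. apply the feedback formula to [(B1*B2)/(1-(B1*B2)*B3)], B4
At step 2 the group reduced is feedback.

Final answer: feedback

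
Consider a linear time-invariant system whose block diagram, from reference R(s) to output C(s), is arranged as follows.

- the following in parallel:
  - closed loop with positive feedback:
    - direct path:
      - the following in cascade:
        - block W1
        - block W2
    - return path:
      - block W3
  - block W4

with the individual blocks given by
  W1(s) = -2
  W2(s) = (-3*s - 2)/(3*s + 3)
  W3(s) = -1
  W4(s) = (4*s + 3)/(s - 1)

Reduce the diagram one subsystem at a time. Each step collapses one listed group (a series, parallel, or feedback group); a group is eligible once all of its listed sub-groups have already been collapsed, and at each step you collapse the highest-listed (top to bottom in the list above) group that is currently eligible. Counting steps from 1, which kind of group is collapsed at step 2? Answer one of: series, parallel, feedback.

[1] combine W1, W2 in series
[2] apply the feedback formula to (W1*W2), W3
[3] add [(W1*W2)/(1-(W1*W2)*W3)], W4 (parallel)
So the answer for step 2 is feedback.

Final answer: feedback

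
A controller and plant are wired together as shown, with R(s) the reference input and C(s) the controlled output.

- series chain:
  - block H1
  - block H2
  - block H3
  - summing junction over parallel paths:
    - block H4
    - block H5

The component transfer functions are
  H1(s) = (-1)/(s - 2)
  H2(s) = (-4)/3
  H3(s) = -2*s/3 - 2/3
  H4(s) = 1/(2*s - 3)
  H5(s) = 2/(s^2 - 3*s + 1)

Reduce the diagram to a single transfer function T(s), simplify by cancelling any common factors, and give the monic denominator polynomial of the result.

(1) reduce the parallel group H4, H5 -> (s^2 + s - 5)/(2*s^3 - 9*s^2 + 11*s - 3)
(2) combine H1, H2, H3, (H4+H5) in series -> (-8*s^3 - 16*s^2 + 32*s + 40)/(18*s^4 - 117*s^3 + 261*s^2 - 225*s + 54)
The result of step 2 is T(s) in lowest terms. Its denominator has leading coefficient 18; dividing the denominator through by 18 makes it monic.

Hence the answer: s^4 - 13*s^3/2 + 29*s^2/2 - 25*s/2 + 3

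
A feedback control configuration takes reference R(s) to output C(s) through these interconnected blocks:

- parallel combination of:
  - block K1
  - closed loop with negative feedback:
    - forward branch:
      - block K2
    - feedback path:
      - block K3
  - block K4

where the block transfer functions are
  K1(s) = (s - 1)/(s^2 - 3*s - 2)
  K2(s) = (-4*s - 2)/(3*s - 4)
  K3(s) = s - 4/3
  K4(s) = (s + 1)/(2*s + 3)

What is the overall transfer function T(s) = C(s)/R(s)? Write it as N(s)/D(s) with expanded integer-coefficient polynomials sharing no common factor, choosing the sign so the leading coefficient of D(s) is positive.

First reduce the diagram to T(s).

Step 1: collapse the loop (K2 forward, K3 return) = (12*s + 6)/(12*s^2 - 19*s + 4)
Step 2: combine K1, [K2/(1+K2*K3)], K4 in parallel - this is the overall T(s), already in the required normalized form

Answer: (12*s^5 + 5*s^4 - 68*s^3 - 158*s^2 - 71*s - 56)/(24*s^5 - 74*s^4 - 91*s^3 + 163*s^2 + 62*s - 24)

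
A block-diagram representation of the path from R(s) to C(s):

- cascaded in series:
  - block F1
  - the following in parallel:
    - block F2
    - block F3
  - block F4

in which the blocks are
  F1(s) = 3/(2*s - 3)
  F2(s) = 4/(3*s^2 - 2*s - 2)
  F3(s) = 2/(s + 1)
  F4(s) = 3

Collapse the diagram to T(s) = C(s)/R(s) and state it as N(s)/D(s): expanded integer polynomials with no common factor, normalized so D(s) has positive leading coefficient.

First reduce the diagram to T(s).

Step 1: sum the parallel branches F2, F3 = (6*s^2)/(3*s^3 + s^2 - 4*s - 2)
Step 2: series reduction of F1, (F2+F3), F4, giving the overall T(s)

Answer: (54*s^2)/(6*s^4 - 7*s^3 - 11*s^2 + 8*s + 6)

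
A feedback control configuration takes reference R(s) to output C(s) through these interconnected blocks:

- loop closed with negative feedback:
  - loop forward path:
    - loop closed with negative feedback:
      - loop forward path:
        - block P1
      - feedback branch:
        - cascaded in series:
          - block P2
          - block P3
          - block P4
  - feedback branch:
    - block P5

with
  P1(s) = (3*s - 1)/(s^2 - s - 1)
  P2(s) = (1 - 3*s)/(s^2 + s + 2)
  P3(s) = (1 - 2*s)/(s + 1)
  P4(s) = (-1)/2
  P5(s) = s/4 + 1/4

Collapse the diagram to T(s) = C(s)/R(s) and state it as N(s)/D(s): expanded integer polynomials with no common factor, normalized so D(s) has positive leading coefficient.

1. combine P2, P3, P4 in series, giving (-6*s^2 + 5*s - 1)/(2*s^3 + 4*s^2 + 6*s + 4)
2. feedback reduction of P1, (P2*P3*P4), giving (6*s^4 + 10*s^3 + 14*s^2 + 6*s - 4)/(2*s^5 + 2*s^4 - 18*s^3 + 15*s^2 - 18*s - 3)
3. feedback reduction of [P1/(1+P1*(P2*P3*P4))], P5 - this is the overall T(s), already in the required normalized form

Answer: (12*s^4 + 20*s^3 + 28*s^2 + 12*s - 8)/(7*s^5 + 12*s^4 - 24*s^3 + 40*s^2 - 35*s - 8)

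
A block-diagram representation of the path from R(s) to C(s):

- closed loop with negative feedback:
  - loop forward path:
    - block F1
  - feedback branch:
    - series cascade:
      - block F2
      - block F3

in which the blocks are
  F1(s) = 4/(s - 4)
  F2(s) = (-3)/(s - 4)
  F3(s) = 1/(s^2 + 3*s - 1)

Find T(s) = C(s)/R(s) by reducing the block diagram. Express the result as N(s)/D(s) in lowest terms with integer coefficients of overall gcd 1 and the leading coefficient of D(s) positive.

The answer is (4*s^3 - 4*s^2 - 52*s + 16)/(s^4 - 5*s^3 - 9*s^2 + 56*s - 28).

Reasoning:
[1] reduce the series chain F2, F3 = (-3)/(s^3 - s^2 - 13*s + 4)
[2] reduce the feedback loop with forward F1 and return (F2*F3): this yields T(s), and no further normalization is needed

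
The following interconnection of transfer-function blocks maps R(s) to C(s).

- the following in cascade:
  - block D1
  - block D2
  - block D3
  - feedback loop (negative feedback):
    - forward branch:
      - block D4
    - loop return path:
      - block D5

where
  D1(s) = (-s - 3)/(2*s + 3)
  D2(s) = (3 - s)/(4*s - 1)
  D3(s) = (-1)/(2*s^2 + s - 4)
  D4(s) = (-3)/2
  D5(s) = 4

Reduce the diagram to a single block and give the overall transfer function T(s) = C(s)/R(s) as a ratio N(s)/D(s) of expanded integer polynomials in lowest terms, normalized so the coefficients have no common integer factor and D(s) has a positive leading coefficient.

Reducing step by step:

1. apply the feedback formula to D4, D5 = 3/10
2. cascade D1, D2, D3, [D4/(1+D4*D5)], which is the overall transfer function T(s) = C(s)/R(s) in lowest terms

Answer: (27 - 3*s^2)/(160*s^4 + 280*s^3 - 280*s^2 - 430*s + 120)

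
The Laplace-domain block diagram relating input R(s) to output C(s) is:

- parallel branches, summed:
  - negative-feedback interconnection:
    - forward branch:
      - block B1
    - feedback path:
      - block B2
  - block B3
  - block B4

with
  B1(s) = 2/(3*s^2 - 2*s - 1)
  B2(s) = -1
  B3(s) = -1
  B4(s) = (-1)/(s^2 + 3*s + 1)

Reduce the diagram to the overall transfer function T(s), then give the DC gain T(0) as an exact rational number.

Step 1. close the feedback loop around B1, B2: 2/(3*s^2 - 2*s - 3)
Step 2. parallel reduction of [B1/(1+B1*B2)], B3, B4: (-3*s^4 - 7*s^3 + 5*s^2 + 19*s + 8)/(3*s^4 + 7*s^3 - 6*s^2 - 11*s - 3)
Step 2 gives the overall T(s). Then T(0) = 8/(-3) = -8/3.

Answer: -8/3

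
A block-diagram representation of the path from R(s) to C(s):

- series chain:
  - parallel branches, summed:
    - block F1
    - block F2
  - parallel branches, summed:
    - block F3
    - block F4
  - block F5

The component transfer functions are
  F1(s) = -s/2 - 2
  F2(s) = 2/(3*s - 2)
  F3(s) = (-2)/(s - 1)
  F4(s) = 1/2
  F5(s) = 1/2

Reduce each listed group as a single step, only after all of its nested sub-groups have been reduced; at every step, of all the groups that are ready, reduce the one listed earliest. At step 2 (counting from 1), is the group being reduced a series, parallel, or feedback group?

Step 1 - sum the parallel branches F1, F2
Step 2 - parallel reduction of F3, F4
Step 3 - reduce the series chain (F1+F2), (F3+F4), F5
The group at step 2 is a parallel group.

Hence the answer: parallel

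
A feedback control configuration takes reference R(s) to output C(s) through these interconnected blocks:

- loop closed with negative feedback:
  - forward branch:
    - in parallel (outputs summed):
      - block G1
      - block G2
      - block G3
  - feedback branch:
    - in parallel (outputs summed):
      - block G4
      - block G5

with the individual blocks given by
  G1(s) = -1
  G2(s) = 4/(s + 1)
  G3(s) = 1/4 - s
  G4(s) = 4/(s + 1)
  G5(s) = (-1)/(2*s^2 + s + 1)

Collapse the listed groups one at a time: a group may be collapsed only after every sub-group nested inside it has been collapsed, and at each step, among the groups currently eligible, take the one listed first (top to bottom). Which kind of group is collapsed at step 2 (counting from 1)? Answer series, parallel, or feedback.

[1] reduce the parallel group G1, G2, G3
[2] parallel reduction of G4, G5
[3] apply the feedback formula to (G1+G2+G3), (G4+G5)
The group at step 2 is a parallel group.

Answer: parallel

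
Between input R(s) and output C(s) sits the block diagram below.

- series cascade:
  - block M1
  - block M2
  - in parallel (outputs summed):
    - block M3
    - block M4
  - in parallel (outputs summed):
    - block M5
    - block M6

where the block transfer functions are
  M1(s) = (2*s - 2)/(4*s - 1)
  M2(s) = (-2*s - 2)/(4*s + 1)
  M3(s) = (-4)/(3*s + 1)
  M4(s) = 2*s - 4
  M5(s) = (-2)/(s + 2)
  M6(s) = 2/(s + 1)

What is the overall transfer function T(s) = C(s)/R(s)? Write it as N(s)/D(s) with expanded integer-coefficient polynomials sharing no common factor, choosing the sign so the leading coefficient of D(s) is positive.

(1) parallel reduction of M3, M4 = (6*s^2 - 10*s - 8)/(3*s + 1)
(2) combine M5, M6 in parallel = 2/(s^2 + 3*s + 2)
(3) cascade M1, M2, (M3+M4), (M5+M6), which is the overall transfer function T(s) = C(s)/R(s) in lowest terms

Answer: (-48*s^3 + 128*s^2 - 16*s - 64)/(48*s^4 + 112*s^3 + 29*s^2 - 7*s - 2)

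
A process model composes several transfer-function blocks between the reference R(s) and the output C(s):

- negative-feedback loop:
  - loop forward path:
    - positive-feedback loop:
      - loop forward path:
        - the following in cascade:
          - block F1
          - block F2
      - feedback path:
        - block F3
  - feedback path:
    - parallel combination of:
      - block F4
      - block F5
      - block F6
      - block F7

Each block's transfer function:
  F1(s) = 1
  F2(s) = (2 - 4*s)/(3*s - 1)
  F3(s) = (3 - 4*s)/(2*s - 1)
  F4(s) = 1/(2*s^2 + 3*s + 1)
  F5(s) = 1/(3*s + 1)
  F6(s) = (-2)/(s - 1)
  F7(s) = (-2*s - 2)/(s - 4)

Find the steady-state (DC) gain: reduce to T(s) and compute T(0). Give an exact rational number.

First reduce the diagram to T(s).

Step 1. series reduction of F1, F2 -> (2 - 4*s)/(3*s - 1)
Step 2. reduce the feedback loop with forward (F1*F2) and return F3 -> (4*s - 2)/(5*s - 5)
Step 3. combine F4, F5, F6, F7 in parallel -> (-12*s^5 - 32*s^4 + 22*s^3 + 76*s^2 + 72*s + 18)/(6*s^5 - 19*s^4 - 25*s^3 + 15*s^2 + 19*s + 4)
Step 4. reduce the feedback loop with forward [(F1*F2)/(1-(F1*F2)*F3)] and return (F4+F5+F6+F7) -> (-24*s^6 + 88*s^5 + 62*s^4 - 110*s^3 - 46*s^2 + 22*s + 8)/(18*s^6 + 229*s^5 - 122*s^4 - 460*s^3 - 156*s^2 + 147*s + 56)
Step 4 gives the overall T(s). Then T(0) = 8/56 = 1/7.

Answer: 1/7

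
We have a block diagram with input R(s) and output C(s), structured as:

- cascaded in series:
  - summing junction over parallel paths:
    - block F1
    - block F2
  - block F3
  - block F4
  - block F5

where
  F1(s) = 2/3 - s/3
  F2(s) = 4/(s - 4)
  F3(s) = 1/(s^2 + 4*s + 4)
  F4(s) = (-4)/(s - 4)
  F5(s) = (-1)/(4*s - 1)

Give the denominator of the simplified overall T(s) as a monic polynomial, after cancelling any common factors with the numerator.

Answer: s^5 - 17*s^4/4 - 11*s^3 + 35*s^2 + 56*s - 16

Working:
Step 1 - add F1, F2 (parallel); result (-s^2 + 6*s + 4)/(3*s - 12)
Step 2 - cascade (F1+F2), F3, F4, F5; result (-4*s^2 + 24*s + 16)/(12*s^5 - 51*s^4 - 132*s^3 + 420*s^2 + 672*s - 192)
The result of step 2 is T(s) in lowest terms. Its denominator has leading coefficient 12; dividing the denominator through by 12 makes it monic.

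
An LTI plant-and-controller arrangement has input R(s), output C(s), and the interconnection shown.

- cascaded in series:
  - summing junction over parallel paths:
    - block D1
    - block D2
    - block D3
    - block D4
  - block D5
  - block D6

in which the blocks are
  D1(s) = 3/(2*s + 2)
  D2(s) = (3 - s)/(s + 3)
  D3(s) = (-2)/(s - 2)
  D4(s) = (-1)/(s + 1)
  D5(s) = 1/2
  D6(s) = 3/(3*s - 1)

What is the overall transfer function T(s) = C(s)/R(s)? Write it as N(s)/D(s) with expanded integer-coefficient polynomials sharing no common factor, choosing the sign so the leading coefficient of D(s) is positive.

First reduce the diagram to T(s).

Step 1. combine D1, D2, D3, D4 in parallel, giving (-2*s^3 + 5*s^2 - 17*s - 30)/(2*s^3 + 4*s^2 - 10*s - 12)
Step 2. series reduction of (D1+D2+D3+D4), D5, D6, giving the overall T(s)

Answer: (-6*s^3 + 15*s^2 - 51*s - 90)/(12*s^4 + 20*s^3 - 68*s^2 - 52*s + 24)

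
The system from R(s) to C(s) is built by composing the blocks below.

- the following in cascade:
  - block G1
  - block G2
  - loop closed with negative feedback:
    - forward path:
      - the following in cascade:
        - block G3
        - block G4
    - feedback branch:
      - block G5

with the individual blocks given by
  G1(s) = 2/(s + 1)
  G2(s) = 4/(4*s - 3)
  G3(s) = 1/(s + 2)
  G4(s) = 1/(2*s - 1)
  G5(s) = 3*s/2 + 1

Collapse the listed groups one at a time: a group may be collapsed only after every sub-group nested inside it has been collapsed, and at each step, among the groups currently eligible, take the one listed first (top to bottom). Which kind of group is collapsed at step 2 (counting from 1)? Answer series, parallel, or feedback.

(1) series reduction of G3, G4
(2) reduce the feedback loop with forward (G3*G4) and return G5
(3) series reduction of G1, G2, [(G3*G4)/(1+(G3*G4)*G5)]
Step 2 collapses a feedback group.

Final answer: feedback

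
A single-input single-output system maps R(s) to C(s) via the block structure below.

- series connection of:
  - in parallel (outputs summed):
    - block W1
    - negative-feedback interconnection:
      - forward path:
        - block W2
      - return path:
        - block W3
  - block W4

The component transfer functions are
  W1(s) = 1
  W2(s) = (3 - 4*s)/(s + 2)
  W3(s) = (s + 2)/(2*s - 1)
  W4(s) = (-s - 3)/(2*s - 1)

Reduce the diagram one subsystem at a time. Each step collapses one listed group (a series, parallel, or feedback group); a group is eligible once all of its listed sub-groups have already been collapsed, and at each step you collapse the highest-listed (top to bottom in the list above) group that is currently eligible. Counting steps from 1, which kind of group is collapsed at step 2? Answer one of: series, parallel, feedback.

Step 1: close the feedback loop around W2, W3
Step 2: combine W1, [W2/(1+W2*W3)] in parallel
Step 3: multiply (W1+[W2/(1+W2*W3)]), W4 (series)
Step 2: parallel.

Answer: parallel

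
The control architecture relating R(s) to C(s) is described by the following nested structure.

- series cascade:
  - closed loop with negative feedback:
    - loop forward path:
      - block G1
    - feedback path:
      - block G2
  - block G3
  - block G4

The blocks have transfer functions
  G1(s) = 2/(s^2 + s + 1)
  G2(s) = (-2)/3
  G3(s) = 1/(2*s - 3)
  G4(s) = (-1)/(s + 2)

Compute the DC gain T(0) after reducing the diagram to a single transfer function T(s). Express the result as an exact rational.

Answer: -1

Working:
(1) apply the feedback formula to G1, G2: 6/(3*s^2 + 3*s - 1)
(2) reduce the series chain [G1/(1+G1*G2)], G3, G4: (-6)/(6*s^4 + 9*s^3 - 17*s^2 - 19*s + 6)
Step 2 gives the overall T(s). Then T(0) = -6/6 = -1.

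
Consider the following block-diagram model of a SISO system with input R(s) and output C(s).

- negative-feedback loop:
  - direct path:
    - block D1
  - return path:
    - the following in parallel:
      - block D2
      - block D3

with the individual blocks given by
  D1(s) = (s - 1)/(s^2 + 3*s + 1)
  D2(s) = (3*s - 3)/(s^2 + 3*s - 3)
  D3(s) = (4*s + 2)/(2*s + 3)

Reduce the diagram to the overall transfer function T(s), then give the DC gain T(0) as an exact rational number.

(1) parallel reduction of D2, D3, giving (4*s^3 + 20*s^2 - 3*s - 15)/(2*s^3 + 9*s^2 + 3*s - 9)
(2) apply the feedback formula to D1, (D2+D3), giving (2*s^4 + 7*s^3 - 6*s^2 - 12*s + 9)/(2*s^5 + 19*s^4 + 48*s^3 - 14*s^2 - 36*s + 6)
Evaluating the step-2 result (the overall T(s)) at s = 0 gives T(0) = 9/6 = 3/2.

Therefore the answer is 3/2.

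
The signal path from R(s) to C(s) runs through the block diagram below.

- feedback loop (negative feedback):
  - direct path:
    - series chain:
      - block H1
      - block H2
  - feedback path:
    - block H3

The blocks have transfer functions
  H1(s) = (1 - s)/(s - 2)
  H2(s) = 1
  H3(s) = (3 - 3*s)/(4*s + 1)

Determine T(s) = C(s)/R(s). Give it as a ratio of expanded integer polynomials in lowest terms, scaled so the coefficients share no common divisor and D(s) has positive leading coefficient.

Step 1. multiply H1, H2 (series) gives (1 - s)/(s - 2)
Step 2. reduce the feedback loop with forward (H1*H2) and return H3, giving the overall T(s)

Hence the answer: (-4*s^2 + 3*s + 1)/(7*s^2 - 13*s + 1)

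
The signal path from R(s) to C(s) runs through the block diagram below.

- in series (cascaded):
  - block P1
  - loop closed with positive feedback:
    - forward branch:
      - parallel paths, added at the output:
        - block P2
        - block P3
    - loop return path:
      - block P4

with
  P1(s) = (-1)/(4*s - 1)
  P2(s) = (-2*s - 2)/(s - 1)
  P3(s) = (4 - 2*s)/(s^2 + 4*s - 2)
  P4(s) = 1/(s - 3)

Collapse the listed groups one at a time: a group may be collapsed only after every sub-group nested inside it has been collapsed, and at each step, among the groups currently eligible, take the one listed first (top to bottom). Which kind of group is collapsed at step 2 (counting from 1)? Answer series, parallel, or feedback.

The answer is feedback.

Reasoning:
(1) add P2, P3 (parallel)
(2) reduce the feedback loop with forward (P2+P3) and return P4
(3) cascade P1, [(P2+P3)/(1-(P2+P3)*P4)]
So the answer for step 2 is feedback.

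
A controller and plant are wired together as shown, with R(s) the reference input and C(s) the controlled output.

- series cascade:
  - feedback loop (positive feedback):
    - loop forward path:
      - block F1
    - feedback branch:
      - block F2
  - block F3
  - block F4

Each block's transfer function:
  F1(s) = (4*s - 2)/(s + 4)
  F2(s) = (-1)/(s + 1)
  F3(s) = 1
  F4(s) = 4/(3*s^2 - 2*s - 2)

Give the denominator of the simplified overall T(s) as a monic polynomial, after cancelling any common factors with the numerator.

The answer is s^4 + 25*s^3/3 - 14*s^2/3 - 22*s/3 - 4/3.

Reasoning:
Step 1. reduce the feedback loop with forward F1 and return F2: (4*s^2 + 2*s - 2)/(s^2 + 9*s + 2)
Step 2. reduce the series chain [F1/(1-F1*F2)], F3, F4: (16*s^2 + 8*s - 8)/(3*s^4 + 25*s^3 - 14*s^2 - 22*s - 4)
No further cancellation is possible in the step-2 result, so that is T(s). Its denominator becomes monic after dividing by the leading coefficient 3.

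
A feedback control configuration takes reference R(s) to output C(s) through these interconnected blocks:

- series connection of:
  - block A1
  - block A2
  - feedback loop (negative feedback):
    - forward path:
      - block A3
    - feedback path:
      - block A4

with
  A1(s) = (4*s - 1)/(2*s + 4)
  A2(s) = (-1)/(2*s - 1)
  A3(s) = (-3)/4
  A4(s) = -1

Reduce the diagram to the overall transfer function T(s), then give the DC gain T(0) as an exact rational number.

The answer is 3/28.

Reasoning:
Step 1: close the feedback loop around A3, A4 = (-3)/7
Step 2: multiply A1, A2, [A3/(1+A3*A4)] (series) = (12*s - 3)/(28*s^2 + 42*s - 28)
The step-2 result is T(s). Setting s = 0: T(0) = -3/(-28) = 3/28.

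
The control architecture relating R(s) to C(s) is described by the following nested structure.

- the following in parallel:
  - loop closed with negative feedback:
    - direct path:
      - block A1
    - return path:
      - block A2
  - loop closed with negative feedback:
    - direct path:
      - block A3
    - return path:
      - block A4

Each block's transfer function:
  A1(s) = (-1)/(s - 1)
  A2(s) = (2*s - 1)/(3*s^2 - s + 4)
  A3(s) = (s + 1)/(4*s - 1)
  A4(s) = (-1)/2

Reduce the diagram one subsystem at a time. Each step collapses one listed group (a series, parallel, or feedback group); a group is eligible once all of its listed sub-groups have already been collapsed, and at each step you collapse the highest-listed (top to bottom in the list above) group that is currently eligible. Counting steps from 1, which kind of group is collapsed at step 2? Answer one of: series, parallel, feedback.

The answer is feedback.

Reasoning:
Step 1 - feedback reduction of A1, A2
Step 2 - apply the feedback formula to A3, A4
Step 3 - reduce the parallel group [A1/(1+A1*A2)], [A3/(1+A3*A4)]
So the answer for step 2 is feedback.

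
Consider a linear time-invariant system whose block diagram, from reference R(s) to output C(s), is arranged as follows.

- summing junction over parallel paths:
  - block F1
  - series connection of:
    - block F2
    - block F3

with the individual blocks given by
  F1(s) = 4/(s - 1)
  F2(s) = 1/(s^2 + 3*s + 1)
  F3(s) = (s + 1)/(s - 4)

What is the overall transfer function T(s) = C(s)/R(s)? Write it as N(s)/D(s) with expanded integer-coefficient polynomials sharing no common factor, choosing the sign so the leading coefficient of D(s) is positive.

1. series reduction of F2, F3 -> (s + 1)/(s^3 - s^2 - 11*s - 4)
2. add F1, (F2*F3) (parallel) - this is the overall T(s), already in the required normalized form

Final answer: (4*s^3 - 3*s^2 - 44*s - 17)/(s^4 - 2*s^3 - 10*s^2 + 7*s + 4)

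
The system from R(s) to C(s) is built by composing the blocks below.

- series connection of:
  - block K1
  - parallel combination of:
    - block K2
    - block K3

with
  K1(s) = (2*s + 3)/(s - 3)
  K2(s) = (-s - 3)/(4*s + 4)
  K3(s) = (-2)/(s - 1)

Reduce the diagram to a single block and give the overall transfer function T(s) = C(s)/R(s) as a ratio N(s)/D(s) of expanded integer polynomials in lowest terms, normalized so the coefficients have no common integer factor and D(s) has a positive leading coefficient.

Reducing step by step:

(1) sum the parallel branches K2, K3 -> (-s^2 - 10*s - 5)/(4*s^2 - 4)
(2) cascade K1, (K2+K3) - this is the overall T(s), already in the required normalized form

Answer: (-2*s^3 - 23*s^2 - 40*s - 15)/(4*s^3 - 12*s^2 - 4*s + 12)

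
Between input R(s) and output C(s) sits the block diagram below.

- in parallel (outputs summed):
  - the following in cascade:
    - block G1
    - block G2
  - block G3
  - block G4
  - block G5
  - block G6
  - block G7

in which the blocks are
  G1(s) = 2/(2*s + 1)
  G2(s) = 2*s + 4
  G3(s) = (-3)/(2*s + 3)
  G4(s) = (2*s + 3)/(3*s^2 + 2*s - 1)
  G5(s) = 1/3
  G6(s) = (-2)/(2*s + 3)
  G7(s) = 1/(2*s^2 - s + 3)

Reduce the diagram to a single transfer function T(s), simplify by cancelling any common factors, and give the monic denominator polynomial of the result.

1. series reduction of G1, G2: (4*s + 8)/(2*s + 1)
2. reduce the parallel group (G1*G2), G3, G4, G5, G6, G7: (168*s^6 + 448*s^5 + 742*s^4 + 830*s^3 + 929*s^2 + 471*s - 108)/(72*s^6 + 156*s^5 + 138*s^4 + 213*s^3 + 177*s^2 - 9*s - 27)
The result of step 2 is T(s) in lowest terms. Its denominator has leading coefficient 72; dividing the denominator through by 72 makes it monic.

Therefore the answer is s^6 + 13*s^5/6 + 23*s^4/12 + 71*s^3/24 + 59*s^2/24 - s/8 - 3/8.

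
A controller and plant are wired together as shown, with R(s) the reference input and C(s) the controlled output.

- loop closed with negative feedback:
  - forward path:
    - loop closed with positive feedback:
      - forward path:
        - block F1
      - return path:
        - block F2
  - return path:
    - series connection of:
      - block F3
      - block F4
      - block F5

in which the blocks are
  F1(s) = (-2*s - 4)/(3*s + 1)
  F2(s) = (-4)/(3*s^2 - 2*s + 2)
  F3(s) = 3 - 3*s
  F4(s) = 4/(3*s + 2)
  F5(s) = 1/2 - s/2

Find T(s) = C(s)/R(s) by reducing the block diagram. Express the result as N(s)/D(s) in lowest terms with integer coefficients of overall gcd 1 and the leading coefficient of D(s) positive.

First reduce the diagram to T(s).

Step 1: collapse the loop (F1 forward, F2 return): (-6*s^3 - 8*s^2 + 4*s - 8)/(9*s^3 - 3*s^2 - 4*s - 14)
Step 2: cascade F3, F4, F5: (6*s^2 - 12*s + 6)/(3*s + 2)
Step 3: collapse the loop ([F1/(1-F1*F2)] forward, (F3*F4*F5) return), which is the overall transfer function T(s) = C(s)/R(s) in lowest terms

Answer: (18*s^4 + 36*s^3 + 4*s^2 + 16*s + 16)/(36*s^5 - 51*s^4 - 93*s^3 + 162*s^2 - 70*s + 76)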